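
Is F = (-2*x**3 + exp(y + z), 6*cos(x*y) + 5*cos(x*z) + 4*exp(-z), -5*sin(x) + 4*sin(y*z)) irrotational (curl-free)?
No, ∇×F = (5*x*sin(x*z) + 4*z*cos(y*z) + 4*exp(-z), exp(y + z) + 5*cos(x), -6*y*sin(x*y) - 5*z*sin(x*z) - exp(y + z))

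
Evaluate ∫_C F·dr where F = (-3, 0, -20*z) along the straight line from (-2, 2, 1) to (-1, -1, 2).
-33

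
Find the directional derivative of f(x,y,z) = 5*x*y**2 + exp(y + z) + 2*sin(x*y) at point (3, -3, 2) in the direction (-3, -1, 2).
sqrt(14)*(-45*E + 12*E*cos(9) + 1)*exp(-1)/14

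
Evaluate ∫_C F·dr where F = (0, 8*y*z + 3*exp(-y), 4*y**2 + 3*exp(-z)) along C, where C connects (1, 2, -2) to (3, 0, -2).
3*exp(-2) + 29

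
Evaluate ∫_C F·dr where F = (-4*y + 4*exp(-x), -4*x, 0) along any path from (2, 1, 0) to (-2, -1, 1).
-8*sinh(2)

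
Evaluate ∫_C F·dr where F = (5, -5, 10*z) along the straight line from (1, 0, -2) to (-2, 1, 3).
5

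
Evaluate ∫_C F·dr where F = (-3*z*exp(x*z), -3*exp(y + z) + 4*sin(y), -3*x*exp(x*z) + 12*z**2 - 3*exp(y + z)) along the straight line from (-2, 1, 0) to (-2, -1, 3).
-3*exp(2) - 3*exp(-6) + 3*E + 111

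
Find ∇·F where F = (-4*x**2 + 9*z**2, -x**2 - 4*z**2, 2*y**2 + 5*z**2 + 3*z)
-8*x + 10*z + 3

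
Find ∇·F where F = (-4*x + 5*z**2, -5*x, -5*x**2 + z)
-3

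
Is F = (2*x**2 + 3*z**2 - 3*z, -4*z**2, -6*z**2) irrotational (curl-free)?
No, ∇×F = (8*z, 6*z - 3, 0)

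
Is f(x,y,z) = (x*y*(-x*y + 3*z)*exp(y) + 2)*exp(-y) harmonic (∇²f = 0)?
No, ∇²f = -2*x**2 - 2*y**2 + 2*exp(-y)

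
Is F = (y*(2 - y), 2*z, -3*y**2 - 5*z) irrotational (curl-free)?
No, ∇×F = (-6*y - 2, 0, 2*y - 2)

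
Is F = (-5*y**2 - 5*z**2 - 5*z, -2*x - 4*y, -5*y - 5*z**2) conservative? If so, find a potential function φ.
No, ∇×F = (-5, -10*z - 5, 10*y - 2) ≠ 0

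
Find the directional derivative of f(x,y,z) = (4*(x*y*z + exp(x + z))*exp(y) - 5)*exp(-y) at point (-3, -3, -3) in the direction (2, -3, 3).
sqrt(22)*(-15*exp(9) + 20 + 72*exp(6))*exp(-6)/22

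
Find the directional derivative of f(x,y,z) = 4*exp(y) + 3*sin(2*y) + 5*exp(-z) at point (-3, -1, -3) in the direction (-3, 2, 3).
sqrt(22)*(-15*exp(4) + 12*E*cos(2) + 8)*exp(-1)/22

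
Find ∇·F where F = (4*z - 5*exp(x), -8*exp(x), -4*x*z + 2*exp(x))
-4*x - 5*exp(x)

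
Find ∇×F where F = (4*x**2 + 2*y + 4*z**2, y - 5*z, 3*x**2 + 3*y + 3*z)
(8, -6*x + 8*z, -2)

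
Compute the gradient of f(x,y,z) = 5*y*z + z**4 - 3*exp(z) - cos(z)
(0, 5*z, 5*y + 4*z**3 - 3*exp(z) + sin(z))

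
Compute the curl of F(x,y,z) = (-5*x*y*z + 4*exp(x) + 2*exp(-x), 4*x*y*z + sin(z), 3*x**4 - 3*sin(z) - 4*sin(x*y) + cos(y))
(-4*x*y - 4*x*cos(x*y) - sin(y) - cos(z), -12*x**3 - 5*x*y + 4*y*cos(x*y), z*(5*x + 4*y))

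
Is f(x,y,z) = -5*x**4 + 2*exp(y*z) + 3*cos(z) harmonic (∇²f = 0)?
No, ∇²f = -60*x**2 + 2*y**2*exp(y*z) + 2*z**2*exp(y*z) - 3*cos(z)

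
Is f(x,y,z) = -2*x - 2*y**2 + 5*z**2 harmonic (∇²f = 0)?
No, ∇²f = 6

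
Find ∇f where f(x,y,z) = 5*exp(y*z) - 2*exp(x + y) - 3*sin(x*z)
(-3*z*cos(x*z) - 2*exp(x + y), 5*z*exp(y*z) - 2*exp(x + y), -3*x*cos(x*z) + 5*y*exp(y*z))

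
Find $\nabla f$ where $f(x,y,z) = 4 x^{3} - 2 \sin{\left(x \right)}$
(12*x**2 - 2*cos(x), 0, 0)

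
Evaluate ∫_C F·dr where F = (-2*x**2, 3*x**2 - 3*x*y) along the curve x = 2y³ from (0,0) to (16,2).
-267712/105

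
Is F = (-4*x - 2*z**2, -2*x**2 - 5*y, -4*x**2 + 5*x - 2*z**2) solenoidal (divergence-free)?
No, ∇·F = -4*z - 9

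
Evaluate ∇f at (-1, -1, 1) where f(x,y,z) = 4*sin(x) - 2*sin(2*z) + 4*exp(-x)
(-4*E + 4*cos(1), 0, -4*cos(2))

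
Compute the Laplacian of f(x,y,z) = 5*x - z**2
-2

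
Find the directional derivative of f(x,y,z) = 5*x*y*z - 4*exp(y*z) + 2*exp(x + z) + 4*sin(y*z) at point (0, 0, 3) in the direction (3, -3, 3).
4*sqrt(3)*exp(3)/3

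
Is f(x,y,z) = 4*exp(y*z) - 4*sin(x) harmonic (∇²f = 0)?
No, ∇²f = 4*y**2*exp(y*z) + 4*z**2*exp(y*z) + 4*sin(x)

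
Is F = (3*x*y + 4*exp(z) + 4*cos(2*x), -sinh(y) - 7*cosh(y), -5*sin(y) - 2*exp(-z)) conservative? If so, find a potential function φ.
No, ∇×F = (-5*cos(y), 4*exp(z), -3*x) ≠ 0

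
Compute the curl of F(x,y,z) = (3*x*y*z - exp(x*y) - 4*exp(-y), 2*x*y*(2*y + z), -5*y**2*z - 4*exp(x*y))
(-2*x*y - 4*x*exp(x*y) - 10*y*z, y*(3*x + 4*exp(x*y)), -3*x*z + x*exp(x*y) + 4*y**2 + 2*y*z - 4*exp(-y))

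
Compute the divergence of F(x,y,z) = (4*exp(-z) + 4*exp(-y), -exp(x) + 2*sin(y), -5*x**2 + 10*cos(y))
2*cos(y)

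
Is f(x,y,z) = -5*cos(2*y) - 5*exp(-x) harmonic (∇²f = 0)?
No, ∇²f = 20*cos(2*y) - 5*exp(-x)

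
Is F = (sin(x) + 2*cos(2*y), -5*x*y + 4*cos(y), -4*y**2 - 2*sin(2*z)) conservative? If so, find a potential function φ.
No, ∇×F = (-8*y, 0, -5*y + 4*sin(2*y)) ≠ 0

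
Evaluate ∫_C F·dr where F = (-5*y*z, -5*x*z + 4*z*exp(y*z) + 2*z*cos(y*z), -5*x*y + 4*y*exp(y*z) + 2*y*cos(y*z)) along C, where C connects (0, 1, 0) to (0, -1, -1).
-4 + 2*sin(1) + 4*E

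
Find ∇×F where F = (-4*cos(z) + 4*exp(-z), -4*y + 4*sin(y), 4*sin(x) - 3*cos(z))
(0, 4*sin(z) - 4*cos(x) - 4*exp(-z), 0)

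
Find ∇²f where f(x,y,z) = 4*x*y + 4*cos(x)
-4*cos(x)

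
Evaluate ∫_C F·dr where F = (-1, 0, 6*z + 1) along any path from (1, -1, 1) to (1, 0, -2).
6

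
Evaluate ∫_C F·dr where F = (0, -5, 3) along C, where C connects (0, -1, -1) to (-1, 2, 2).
-6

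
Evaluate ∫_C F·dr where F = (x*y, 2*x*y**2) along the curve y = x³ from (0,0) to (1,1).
4/5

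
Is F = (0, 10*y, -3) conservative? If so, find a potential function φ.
Yes, F is conservative. φ = 5*y**2 - 3*z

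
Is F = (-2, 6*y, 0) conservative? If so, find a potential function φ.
Yes, F is conservative. φ = -2*x + 3*y**2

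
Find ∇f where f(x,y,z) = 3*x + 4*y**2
(3, 8*y, 0)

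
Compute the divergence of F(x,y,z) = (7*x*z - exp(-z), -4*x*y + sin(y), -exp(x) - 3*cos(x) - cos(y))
-4*x + 7*z + cos(y)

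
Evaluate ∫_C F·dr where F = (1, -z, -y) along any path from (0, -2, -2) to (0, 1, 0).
4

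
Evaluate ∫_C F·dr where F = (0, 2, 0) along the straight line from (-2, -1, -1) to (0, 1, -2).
4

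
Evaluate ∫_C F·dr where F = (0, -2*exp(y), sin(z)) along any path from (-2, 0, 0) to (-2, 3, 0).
2 - 2*exp(3)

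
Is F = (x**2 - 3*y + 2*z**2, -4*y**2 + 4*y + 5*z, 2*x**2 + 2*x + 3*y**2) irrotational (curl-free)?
No, ∇×F = (6*y - 5, -4*x + 4*z - 2, 3)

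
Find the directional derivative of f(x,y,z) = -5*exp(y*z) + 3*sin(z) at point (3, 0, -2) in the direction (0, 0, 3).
3*cos(2)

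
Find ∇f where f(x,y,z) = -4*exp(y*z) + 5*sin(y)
(0, -4*z*exp(y*z) + 5*cos(y), -4*y*exp(y*z))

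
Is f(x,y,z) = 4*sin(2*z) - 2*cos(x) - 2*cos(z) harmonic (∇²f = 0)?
No, ∇²f = -16*sin(2*z) + 2*cos(x) + 2*cos(z)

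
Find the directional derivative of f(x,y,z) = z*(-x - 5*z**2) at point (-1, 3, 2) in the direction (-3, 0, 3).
-57*sqrt(2)/2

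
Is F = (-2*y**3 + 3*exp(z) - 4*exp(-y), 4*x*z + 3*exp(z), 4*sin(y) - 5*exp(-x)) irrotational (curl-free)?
No, ∇×F = (-4*x - 3*exp(z) + 4*cos(y), 3*exp(z) - 5*exp(-x), 6*y**2 + 4*z - 4*exp(-y))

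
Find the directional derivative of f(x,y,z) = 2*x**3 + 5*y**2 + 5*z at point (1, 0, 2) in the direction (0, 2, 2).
5*sqrt(2)/2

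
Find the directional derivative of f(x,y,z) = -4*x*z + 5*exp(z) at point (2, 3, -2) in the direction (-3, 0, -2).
2*sqrt(13)*(-4*exp(2) - 5)*exp(-2)/13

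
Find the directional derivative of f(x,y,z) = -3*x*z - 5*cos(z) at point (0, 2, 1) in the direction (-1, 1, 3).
3*sqrt(11)*(1 + 5*sin(1))/11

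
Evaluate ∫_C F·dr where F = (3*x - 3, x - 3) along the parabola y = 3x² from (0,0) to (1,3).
-17/2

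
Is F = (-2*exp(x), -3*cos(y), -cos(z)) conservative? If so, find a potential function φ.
Yes, F is conservative. φ = -2*exp(x) - 3*sin(y) - sin(z)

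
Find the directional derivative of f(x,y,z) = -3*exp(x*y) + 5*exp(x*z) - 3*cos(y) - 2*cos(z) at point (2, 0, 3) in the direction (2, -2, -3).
6*sqrt(17)*(2 - sin(3))/17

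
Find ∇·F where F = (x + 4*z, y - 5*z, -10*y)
2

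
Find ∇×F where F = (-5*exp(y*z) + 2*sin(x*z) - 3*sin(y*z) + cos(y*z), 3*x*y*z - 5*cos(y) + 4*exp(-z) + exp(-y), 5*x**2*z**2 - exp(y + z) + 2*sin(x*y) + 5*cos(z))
(-3*x*y + 2*x*cos(x*y) - exp(y + z) + 4*exp(-z), -10*x*z**2 + 2*x*cos(x*z) - 5*y*exp(y*z) - y*sin(y*z) - 2*y*cos(x*y) - 3*y*cos(y*z), z*(3*y + 5*exp(y*z) + sin(y*z) + 3*cos(y*z)))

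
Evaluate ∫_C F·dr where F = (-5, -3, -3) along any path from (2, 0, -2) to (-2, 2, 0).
8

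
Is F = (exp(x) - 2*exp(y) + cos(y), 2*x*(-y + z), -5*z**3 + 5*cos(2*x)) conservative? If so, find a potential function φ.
No, ∇×F = (-2*x, 10*sin(2*x), -2*y + 2*z + 2*exp(y) + sin(y)) ≠ 0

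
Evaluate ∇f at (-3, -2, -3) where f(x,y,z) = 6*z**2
(0, 0, -36)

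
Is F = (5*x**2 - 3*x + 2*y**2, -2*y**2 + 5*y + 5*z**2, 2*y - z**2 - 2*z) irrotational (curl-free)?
No, ∇×F = (2 - 10*z, 0, -4*y)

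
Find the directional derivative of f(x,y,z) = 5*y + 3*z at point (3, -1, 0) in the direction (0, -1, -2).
-11*sqrt(5)/5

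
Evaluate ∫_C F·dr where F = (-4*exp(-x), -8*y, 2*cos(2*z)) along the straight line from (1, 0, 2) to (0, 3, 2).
-32 - 4*exp(-1)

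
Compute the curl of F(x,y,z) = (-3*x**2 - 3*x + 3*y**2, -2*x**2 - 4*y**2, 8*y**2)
(16*y, 0, -4*x - 6*y)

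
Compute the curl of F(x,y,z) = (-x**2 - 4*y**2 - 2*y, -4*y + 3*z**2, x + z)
(-6*z, -1, 8*y + 2)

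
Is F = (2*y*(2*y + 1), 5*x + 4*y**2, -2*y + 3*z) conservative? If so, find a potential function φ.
No, ∇×F = (-2, 0, 3 - 8*y) ≠ 0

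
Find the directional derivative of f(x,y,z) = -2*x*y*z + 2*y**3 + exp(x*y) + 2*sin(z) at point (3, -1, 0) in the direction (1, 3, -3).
2*sqrt(19)*(4 - 3*exp(3))*exp(-3)/19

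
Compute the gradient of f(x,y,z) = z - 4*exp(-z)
(0, 0, 1 + 4*exp(-z))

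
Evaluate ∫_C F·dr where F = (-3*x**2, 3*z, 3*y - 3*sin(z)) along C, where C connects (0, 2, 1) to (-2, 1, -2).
-4 - 3*cos(1) + 3*cos(2)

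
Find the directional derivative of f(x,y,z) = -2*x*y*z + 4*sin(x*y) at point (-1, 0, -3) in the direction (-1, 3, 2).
-15*sqrt(14)/7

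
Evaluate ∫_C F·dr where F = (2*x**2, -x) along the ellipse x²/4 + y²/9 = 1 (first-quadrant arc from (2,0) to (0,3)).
-16/3 - 3*pi/2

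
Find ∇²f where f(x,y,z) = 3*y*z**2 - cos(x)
6*y + cos(x)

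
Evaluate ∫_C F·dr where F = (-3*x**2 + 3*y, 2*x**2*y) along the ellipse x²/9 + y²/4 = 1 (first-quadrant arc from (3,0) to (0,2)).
45 - 9*pi/2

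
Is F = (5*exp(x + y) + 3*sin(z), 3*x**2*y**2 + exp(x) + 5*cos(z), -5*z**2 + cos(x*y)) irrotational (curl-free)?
No, ∇×F = (-x*sin(x*y) + 5*sin(z), y*sin(x*y) + 3*cos(z), 6*x*y**2 + exp(x) - 5*exp(x + y))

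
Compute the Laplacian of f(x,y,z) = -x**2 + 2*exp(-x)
-2 + 2*exp(-x)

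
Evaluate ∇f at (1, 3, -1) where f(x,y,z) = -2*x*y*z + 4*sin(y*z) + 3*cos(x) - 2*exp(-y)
(6 - 3*sin(1), 2*exp(-3) + 2 - 4*cos(3), 12*cos(3) - 6)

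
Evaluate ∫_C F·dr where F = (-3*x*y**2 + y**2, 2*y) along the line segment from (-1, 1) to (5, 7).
-954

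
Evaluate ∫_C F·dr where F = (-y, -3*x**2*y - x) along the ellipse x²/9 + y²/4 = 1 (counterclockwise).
0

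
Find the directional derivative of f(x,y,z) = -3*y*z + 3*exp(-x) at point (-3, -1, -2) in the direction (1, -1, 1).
-sqrt(3)*(1 + exp(3))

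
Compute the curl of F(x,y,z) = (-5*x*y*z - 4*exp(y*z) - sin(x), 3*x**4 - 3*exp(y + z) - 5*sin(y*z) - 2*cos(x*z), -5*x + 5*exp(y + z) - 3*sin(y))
(-2*x*sin(x*z) + 5*y*cos(y*z) + 8*exp(y + z) - 3*cos(y), -5*x*y - 4*y*exp(y*z) + 5, 12*x**3 + 5*x*z + 4*z*exp(y*z) + 2*z*sin(x*z))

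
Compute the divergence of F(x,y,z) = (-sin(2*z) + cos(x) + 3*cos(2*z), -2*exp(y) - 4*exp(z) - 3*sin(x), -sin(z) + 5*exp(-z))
-2*exp(y) - sin(x) - cos(z) - 5*exp(-z)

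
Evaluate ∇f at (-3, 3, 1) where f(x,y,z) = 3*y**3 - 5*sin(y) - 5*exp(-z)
(0, 81 - 5*cos(3), 5*exp(-1))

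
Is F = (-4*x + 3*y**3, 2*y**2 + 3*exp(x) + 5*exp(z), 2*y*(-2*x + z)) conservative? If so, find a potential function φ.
No, ∇×F = (-4*x + 2*z - 5*exp(z), 4*y, -9*y**2 + 3*exp(x)) ≠ 0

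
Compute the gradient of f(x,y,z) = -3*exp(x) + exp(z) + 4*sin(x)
(-3*exp(x) + 4*cos(x), 0, exp(z))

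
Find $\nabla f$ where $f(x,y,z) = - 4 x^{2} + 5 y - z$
(-8*x, 5, -1)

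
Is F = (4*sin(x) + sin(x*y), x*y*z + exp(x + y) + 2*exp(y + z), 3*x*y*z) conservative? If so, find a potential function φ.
No, ∇×F = (-x*y + 3*x*z - 2*exp(y + z), -3*y*z, -x*cos(x*y) + y*z + exp(x + y)) ≠ 0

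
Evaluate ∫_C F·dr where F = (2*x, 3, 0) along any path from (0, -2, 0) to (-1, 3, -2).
16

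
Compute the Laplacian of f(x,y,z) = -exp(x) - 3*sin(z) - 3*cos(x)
-exp(x) + 3*sin(z) + 3*cos(x)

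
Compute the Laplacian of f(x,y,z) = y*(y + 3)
2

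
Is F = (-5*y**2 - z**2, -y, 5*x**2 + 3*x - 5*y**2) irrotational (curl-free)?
No, ∇×F = (-10*y, -10*x - 2*z - 3, 10*y)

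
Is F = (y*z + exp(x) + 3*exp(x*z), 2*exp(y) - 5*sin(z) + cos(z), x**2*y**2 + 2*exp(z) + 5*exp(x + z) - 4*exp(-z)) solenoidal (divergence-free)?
No, ∇·F = 3*z*exp(x*z) + exp(x) + 2*exp(y) + 2*exp(z) + 5*exp(x + z) + 4*exp(-z)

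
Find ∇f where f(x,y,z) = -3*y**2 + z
(0, -6*y, 1)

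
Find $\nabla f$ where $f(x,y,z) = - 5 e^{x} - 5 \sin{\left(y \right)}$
(-5*exp(x), -5*cos(y), 0)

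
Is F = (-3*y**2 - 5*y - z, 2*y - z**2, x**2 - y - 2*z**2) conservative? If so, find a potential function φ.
No, ∇×F = (2*z - 1, -2*x - 1, 6*y + 5) ≠ 0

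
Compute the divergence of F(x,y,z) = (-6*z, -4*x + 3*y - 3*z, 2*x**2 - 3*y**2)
3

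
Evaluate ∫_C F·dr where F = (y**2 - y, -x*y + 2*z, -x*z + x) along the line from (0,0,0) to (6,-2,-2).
-4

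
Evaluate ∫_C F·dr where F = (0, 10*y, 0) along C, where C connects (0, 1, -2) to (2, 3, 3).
40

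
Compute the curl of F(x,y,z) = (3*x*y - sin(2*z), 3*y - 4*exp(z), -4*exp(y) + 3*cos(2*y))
(-4*exp(y) + 4*exp(z) - 6*sin(2*y), -2*cos(2*z), -3*x)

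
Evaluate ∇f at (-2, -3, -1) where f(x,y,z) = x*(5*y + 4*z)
(-19, -10, -8)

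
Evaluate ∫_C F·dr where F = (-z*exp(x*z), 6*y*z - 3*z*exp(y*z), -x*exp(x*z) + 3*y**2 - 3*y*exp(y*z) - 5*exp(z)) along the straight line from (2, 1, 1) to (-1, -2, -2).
-3*exp(4) - 27 - 5*exp(-2) + 8*E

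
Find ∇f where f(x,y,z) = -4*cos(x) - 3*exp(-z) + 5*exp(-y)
(4*sin(x), -5*exp(-y), 3*exp(-z))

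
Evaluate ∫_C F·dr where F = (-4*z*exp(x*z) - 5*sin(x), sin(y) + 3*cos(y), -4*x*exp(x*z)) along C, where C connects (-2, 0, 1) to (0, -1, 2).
-3*sin(1) - cos(1) + 4*exp(-2) + 2 - 5*cos(2)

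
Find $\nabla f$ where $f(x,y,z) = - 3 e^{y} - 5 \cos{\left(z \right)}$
(0, -3*exp(y), 5*sin(z))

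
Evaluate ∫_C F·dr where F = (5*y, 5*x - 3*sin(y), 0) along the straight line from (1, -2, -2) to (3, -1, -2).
-5 - 3*cos(2) + 3*cos(1)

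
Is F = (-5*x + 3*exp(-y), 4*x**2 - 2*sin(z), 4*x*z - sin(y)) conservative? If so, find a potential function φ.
No, ∇×F = (-cos(y) + 2*cos(z), -4*z, 8*x + 3*exp(-y)) ≠ 0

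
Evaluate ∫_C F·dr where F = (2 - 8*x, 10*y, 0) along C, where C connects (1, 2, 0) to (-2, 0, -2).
-38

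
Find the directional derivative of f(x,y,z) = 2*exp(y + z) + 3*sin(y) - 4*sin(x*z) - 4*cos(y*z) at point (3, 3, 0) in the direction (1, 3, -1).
sqrt(11)*(9*cos(3) + 12 + 4*exp(3))/11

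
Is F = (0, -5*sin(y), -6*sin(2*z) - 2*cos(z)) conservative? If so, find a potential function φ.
Yes, F is conservative. φ = -2*sin(z) + 5*cos(y) + 3*cos(2*z)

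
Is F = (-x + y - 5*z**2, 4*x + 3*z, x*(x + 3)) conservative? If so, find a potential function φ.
No, ∇×F = (-3, -2*x - 10*z - 3, 3) ≠ 0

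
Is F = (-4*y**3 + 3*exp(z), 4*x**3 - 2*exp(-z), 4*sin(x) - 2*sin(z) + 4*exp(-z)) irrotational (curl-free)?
No, ∇×F = (-2*exp(-z), 3*exp(z) - 4*cos(x), 12*x**2 + 12*y**2)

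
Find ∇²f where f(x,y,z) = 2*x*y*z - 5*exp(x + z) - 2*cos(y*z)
2*y**2*cos(y*z) + 2*z**2*cos(y*z) - 10*exp(x + z)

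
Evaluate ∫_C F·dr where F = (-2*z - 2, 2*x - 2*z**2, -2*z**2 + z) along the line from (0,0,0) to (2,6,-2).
10/3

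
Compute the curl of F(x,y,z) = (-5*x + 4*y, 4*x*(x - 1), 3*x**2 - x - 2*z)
(0, 1 - 6*x, 8*x - 8)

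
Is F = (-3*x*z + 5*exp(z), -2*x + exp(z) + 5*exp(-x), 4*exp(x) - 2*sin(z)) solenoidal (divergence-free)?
No, ∇·F = -3*z - 2*cos(z)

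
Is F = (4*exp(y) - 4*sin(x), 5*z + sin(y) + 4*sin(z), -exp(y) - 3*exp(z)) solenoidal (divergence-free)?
No, ∇·F = -3*exp(z) - 4*cos(x) + cos(y)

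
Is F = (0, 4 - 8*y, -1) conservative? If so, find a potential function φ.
Yes, F is conservative. φ = -4*y**2 + 4*y - z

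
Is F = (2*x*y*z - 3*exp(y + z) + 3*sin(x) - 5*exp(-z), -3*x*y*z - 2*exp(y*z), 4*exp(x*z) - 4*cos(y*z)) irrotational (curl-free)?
No, ∇×F = (3*x*y + 2*y*exp(y*z) + 4*z*sin(y*z), 2*x*y - 4*z*exp(x*z) - 3*exp(y + z) + 5*exp(-z), -2*x*z - 3*y*z + 3*exp(y + z))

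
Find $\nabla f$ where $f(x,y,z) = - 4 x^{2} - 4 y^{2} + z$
(-8*x, -8*y, 1)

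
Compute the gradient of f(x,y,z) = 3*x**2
(6*x, 0, 0)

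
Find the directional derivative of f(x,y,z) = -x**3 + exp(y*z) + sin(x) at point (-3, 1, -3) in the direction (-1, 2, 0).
sqrt(5)*(-6 + (27 - cos(3))*exp(3))*exp(-3)/5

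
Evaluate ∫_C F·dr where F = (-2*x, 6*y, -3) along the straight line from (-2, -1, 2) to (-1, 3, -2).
39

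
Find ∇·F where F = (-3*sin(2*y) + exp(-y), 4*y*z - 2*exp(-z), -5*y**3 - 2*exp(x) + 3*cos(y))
4*z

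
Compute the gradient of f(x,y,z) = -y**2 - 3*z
(0, -2*y, -3)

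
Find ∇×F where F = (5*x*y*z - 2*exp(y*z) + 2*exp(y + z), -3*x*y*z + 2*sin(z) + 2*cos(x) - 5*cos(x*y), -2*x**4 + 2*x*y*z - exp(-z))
(3*x*y + 2*x*z - 2*cos(z), 8*x**3 + 5*x*y - 2*y*z - 2*y*exp(y*z) + 2*exp(y + z), -5*x*z - 3*y*z + 5*y*sin(x*y) + 2*z*exp(y*z) - 2*exp(y + z) - 2*sin(x))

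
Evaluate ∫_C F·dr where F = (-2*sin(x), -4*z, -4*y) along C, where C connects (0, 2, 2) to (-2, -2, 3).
2*cos(2) + 38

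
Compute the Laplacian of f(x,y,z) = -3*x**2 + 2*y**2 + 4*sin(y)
-4*sin(y) - 2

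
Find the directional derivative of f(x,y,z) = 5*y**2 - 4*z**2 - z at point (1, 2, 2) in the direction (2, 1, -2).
18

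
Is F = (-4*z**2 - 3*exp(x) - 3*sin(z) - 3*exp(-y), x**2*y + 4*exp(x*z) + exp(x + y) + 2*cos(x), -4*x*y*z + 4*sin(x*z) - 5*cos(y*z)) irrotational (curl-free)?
No, ∇×F = (-4*x*z - 4*x*exp(x*z) + 5*z*sin(y*z), 4*y*z - 4*z*cos(x*z) - 8*z - 3*cos(z), 2*x*y + 4*z*exp(x*z) + exp(x + y) - 2*sin(x) - 3*exp(-y))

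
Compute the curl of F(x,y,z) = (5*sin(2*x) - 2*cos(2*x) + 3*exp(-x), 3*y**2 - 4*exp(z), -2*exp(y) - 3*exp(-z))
(-2*exp(y) + 4*exp(z), 0, 0)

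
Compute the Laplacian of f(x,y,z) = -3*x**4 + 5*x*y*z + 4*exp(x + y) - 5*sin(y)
-36*x**2 + 8*exp(x + y) + 5*sin(y)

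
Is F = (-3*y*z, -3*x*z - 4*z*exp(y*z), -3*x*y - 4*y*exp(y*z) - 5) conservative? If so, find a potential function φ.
Yes, F is conservative. φ = -3*x*y*z - 5*z - 4*exp(y*z)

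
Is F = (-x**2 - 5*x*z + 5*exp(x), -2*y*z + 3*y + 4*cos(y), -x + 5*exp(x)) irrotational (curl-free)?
No, ∇×F = (2*y, -5*x - 5*exp(x) + 1, 0)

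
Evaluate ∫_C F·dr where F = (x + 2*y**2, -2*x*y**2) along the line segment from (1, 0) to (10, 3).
-36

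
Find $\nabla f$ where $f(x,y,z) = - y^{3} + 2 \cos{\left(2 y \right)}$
(0, -3*y**2 - 4*sin(2*y), 0)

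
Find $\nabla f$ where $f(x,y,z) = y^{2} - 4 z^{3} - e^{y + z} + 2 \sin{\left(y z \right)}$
(0, 2*y + 2*z*cos(y*z) - exp(y + z), 2*y*cos(y*z) - 12*z**2 - exp(y + z))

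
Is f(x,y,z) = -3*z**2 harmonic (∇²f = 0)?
No, ∇²f = -6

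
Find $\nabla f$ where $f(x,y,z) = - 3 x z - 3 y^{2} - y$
(-3*z, -6*y - 1, -3*x)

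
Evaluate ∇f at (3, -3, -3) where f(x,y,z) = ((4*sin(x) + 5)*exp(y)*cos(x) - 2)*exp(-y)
(-5*sin(3) + 4*cos(6), 2*exp(3), 0)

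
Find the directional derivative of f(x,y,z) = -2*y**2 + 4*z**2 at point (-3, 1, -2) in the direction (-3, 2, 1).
-12*sqrt(14)/7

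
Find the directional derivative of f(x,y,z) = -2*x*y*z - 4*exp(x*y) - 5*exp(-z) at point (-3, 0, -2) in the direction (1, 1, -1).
-5*sqrt(3)*exp(2)/3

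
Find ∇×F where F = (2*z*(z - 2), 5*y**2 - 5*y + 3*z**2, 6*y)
(6 - 6*z, 4*z - 4, 0)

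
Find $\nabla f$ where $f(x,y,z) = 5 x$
(5, 0, 0)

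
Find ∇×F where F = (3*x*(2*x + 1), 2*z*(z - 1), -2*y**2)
(-4*y - 4*z + 2, 0, 0)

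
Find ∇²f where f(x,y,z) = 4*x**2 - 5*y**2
-2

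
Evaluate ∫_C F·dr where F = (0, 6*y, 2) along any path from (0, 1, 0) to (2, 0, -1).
-5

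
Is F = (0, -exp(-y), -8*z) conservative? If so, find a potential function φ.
Yes, F is conservative. φ = -4*z**2 + exp(-y)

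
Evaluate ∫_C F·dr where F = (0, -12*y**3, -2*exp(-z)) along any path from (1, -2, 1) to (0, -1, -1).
4*sinh(1) + 45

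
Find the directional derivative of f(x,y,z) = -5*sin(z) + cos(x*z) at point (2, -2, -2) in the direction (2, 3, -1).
sqrt(14)*(5*cos(2) - 6*sin(4))/14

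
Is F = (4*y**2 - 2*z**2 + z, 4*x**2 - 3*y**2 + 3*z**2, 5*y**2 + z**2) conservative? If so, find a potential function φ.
No, ∇×F = (10*y - 6*z, 1 - 4*z, 8*x - 8*y) ≠ 0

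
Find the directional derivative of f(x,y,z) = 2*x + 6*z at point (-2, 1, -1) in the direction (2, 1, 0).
4*sqrt(5)/5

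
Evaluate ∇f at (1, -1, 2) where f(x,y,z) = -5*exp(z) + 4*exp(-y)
(0, -4*E, -5*exp(2))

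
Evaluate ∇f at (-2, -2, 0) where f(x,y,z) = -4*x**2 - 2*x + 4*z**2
(14, 0, 0)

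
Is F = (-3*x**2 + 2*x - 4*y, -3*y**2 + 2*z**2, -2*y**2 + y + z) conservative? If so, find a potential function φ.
No, ∇×F = (-4*y - 4*z + 1, 0, 4) ≠ 0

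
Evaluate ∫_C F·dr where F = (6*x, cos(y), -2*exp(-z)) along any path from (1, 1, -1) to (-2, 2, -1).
-sin(1) + sin(2) + 9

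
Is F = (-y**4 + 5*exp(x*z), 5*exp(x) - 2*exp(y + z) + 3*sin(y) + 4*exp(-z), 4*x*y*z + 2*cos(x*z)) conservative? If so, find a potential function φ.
No, ∇×F = (4*x*z + 2*exp(y + z) + 4*exp(-z), 5*x*exp(x*z) - 4*y*z + 2*z*sin(x*z), 4*y**3 + 5*exp(x)) ≠ 0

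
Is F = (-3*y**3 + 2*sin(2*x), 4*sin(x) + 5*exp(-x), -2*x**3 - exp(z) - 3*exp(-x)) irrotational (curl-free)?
No, ∇×F = (0, 6*x**2 - 3*exp(-x), 9*y**2 + 4*cos(x) - 5*exp(-x))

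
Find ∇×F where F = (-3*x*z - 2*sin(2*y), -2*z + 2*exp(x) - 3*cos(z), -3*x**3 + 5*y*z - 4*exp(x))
(5*z - 3*sin(z) + 2, 9*x**2 - 3*x + 4*exp(x), 2*exp(x) + 4*cos(2*y))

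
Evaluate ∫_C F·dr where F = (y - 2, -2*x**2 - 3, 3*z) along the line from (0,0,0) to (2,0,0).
-4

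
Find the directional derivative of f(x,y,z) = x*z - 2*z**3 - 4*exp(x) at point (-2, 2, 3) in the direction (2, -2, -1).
62/3 - 8*exp(-2)/3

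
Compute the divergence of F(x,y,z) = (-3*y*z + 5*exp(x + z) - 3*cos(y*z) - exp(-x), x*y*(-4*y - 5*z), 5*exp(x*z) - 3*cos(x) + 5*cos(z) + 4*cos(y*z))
-8*x*y - 5*x*z + 5*x*exp(x*z) - 4*y*sin(y*z) + 5*exp(x + z) - 5*sin(z) + exp(-x)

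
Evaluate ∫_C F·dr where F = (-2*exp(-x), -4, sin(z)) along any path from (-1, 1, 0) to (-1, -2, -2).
13 - cos(2)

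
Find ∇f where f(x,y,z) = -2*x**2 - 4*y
(-4*x, -4, 0)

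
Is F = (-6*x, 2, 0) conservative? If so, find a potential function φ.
Yes, F is conservative. φ = -3*x**2 + 2*y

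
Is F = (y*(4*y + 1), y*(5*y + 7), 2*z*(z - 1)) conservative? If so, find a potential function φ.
No, ∇×F = (0, 0, -8*y - 1) ≠ 0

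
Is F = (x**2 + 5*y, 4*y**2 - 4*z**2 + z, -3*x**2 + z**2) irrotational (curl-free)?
No, ∇×F = (8*z - 1, 6*x, -5)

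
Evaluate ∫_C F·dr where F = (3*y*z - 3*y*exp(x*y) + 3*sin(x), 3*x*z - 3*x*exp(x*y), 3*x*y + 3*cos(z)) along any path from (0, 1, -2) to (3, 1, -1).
-3*exp(3) - 3 - 3*sin(1) + 3*sin(2) - 3*cos(3)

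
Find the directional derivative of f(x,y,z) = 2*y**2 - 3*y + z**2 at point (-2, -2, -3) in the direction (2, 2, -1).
-16/3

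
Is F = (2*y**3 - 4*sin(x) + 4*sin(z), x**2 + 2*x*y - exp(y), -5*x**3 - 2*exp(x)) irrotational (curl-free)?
No, ∇×F = (0, 15*x**2 + 2*exp(x) + 4*cos(z), 2*x - 6*y**2 + 2*y)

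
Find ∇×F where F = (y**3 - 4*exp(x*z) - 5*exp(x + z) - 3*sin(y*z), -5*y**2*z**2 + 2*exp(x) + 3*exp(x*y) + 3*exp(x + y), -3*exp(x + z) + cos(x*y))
(-x*sin(x*y) + 10*y**2*z, -4*x*exp(x*z) + y*sin(x*y) - 3*y*cos(y*z) - 2*exp(x + z), -3*y**2 + 3*y*exp(x*y) + 3*z*cos(y*z) + 2*exp(x) + 3*exp(x + y))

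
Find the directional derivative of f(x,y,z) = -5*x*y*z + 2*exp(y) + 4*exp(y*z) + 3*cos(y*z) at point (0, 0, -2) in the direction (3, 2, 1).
-6*sqrt(14)/7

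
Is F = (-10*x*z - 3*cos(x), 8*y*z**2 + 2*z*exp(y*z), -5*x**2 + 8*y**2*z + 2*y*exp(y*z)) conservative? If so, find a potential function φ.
Yes, F is conservative. φ = -5*x**2*z + 4*y**2*z**2 + 2*exp(y*z) - 3*sin(x)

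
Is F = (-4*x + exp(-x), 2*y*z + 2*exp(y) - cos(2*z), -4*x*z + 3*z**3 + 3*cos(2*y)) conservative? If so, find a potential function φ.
No, ∇×F = (-2*y - 6*sin(2*y) - 2*sin(2*z), 4*z, 0) ≠ 0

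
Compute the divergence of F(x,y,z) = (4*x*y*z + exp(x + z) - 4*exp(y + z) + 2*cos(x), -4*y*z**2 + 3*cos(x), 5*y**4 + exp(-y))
4*y*z - 4*z**2 + exp(x + z) - 2*sin(x)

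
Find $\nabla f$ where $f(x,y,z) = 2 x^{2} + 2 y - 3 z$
(4*x, 2, -3)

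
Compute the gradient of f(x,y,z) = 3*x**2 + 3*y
(6*x, 3, 0)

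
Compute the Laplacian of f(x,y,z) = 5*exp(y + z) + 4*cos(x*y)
-4*x**2*cos(x*y) - 4*y**2*cos(x*y) + 10*exp(y + z)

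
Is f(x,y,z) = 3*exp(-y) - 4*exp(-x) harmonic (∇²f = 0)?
No, ∇²f = 3*exp(-y) - 4*exp(-x)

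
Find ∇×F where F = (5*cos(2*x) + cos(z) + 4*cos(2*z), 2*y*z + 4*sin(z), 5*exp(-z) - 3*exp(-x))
(-2*y - 4*cos(z), -16*sin(z)*cos(z) - sin(z) - 3*exp(-x), 0)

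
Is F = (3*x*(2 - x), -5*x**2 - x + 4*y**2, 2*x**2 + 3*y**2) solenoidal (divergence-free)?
No, ∇·F = -6*x + 8*y + 6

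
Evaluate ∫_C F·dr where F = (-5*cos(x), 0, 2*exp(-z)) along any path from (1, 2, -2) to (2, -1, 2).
-5*sin(2) - 2*exp(-2) + 5*sin(1) + 2*exp(2)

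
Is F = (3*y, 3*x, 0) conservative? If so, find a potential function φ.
Yes, F is conservative. φ = 3*x*y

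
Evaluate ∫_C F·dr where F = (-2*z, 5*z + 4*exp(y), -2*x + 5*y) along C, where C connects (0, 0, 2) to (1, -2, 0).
-4 + 4*exp(-2)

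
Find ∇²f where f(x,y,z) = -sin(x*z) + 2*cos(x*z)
(x**2 + z**2)*(sin(x*z) - 2*cos(x*z))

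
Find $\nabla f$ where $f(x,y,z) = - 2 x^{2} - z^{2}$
(-4*x, 0, -2*z)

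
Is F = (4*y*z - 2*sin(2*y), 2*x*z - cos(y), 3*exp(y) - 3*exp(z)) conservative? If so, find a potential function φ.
No, ∇×F = (-2*x + 3*exp(y), 4*y, -2*z + 4*cos(2*y)) ≠ 0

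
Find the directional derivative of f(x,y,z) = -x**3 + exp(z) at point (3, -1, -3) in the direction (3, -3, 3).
sqrt(3)*(1 - 27*exp(3))*exp(-3)/3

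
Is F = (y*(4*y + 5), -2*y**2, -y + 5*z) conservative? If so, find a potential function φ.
No, ∇×F = (-1, 0, -8*y - 5) ≠ 0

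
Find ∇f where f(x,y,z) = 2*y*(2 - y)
(0, 4 - 4*y, 0)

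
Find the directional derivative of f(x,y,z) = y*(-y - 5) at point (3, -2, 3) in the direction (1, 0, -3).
0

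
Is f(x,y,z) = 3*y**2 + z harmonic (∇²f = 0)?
No, ∇²f = 6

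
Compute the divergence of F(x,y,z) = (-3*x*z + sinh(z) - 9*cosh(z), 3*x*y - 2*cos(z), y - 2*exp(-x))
3*x - 3*z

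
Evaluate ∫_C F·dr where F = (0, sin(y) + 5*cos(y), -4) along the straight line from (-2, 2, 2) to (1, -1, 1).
-5*sin(2) - 5*sin(1) - cos(1) + cos(2) + 4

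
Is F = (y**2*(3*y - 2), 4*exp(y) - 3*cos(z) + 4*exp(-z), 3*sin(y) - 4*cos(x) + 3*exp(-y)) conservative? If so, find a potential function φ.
No, ∇×F = (-3*sin(z) + 3*cos(y) + 4*exp(-z) - 3*exp(-y), -4*sin(x), y*(4 - 9*y)) ≠ 0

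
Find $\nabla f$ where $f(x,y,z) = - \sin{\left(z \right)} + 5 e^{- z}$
(0, 0, -cos(z) - 5*exp(-z))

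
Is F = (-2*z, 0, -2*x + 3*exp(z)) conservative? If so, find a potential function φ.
Yes, F is conservative. φ = -2*x*z + 3*exp(z)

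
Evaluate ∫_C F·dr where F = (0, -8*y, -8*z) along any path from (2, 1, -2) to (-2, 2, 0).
4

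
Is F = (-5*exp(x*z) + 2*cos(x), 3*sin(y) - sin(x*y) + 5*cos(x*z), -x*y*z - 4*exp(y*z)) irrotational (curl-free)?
No, ∇×F = (-x*z + 5*x*sin(x*z) - 4*z*exp(y*z), -5*x*exp(x*z) + y*z, -y*cos(x*y) - 5*z*sin(x*z))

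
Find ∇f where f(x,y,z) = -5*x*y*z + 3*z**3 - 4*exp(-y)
(-5*y*z, -5*x*z + 4*exp(-y), -5*x*y + 9*z**2)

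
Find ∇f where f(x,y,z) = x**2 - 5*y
(2*x, -5, 0)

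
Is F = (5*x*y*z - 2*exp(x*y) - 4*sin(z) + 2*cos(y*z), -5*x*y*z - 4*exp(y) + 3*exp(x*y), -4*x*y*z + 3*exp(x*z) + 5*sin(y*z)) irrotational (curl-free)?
No, ∇×F = (5*x*y - 4*x*z + 5*z*cos(y*z), 5*x*y + 4*y*z - 2*y*sin(y*z) - 3*z*exp(x*z) - 4*cos(z), -5*x*z + 2*x*exp(x*y) - 5*y*z + 3*y*exp(x*y) + 2*z*sin(y*z))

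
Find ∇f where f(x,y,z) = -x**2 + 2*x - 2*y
(2 - 2*x, -2, 0)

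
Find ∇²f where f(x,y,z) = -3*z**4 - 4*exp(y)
-36*z**2 - 4*exp(y)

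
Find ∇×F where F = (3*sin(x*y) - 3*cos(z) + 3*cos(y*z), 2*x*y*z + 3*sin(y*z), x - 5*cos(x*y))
(-2*x*y + 5*x*sin(x*y) - 3*y*cos(y*z), -5*y*sin(x*y) - 3*y*sin(y*z) + 3*sin(z) - 1, -3*x*cos(x*y) + 2*y*z + 3*z*sin(y*z))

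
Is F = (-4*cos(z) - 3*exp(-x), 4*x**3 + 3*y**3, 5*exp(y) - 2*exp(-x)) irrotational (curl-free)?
No, ∇×F = (5*exp(y), 4*sin(z) - 2*exp(-x), 12*x**2)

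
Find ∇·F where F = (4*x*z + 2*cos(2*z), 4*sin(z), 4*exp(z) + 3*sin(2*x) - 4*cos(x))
4*z + 4*exp(z)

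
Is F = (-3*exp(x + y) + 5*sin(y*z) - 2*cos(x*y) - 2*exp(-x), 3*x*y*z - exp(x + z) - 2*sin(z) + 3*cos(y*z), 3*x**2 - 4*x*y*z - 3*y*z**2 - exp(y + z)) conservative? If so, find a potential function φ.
No, ∇×F = (-3*x*y - 4*x*z + 3*y*sin(y*z) - 3*z**2 + exp(x + z) - exp(y + z) + 2*cos(z), -6*x + 4*y*z + 5*y*cos(y*z), -2*x*sin(x*y) + 3*y*z - 5*z*cos(y*z) + 3*exp(x + y) - exp(x + z)) ≠ 0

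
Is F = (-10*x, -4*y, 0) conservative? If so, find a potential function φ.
Yes, F is conservative. φ = -5*x**2 - 2*y**2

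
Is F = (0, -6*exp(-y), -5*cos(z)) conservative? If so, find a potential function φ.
Yes, F is conservative. φ = -5*sin(z) + 6*exp(-y)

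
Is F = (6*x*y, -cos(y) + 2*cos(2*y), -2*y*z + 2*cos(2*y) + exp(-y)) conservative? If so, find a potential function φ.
No, ∇×F = (-2*z - 4*sin(2*y) - exp(-y), 0, -6*x) ≠ 0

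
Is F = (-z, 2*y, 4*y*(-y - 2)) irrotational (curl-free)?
No, ∇×F = (-8*y - 8, -1, 0)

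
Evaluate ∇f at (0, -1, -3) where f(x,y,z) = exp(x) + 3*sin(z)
(1, 0, 3*cos(3))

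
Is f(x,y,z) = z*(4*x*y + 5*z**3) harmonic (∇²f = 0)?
No, ∇²f = 60*z**2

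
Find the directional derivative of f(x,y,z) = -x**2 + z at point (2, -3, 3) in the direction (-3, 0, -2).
10*sqrt(13)/13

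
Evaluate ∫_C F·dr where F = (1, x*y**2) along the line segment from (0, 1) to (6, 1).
6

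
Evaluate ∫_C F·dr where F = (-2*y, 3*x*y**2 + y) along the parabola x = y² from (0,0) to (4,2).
158/15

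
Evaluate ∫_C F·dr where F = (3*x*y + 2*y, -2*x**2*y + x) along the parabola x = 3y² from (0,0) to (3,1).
64/5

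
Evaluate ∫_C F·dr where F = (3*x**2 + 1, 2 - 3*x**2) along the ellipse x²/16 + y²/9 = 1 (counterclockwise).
0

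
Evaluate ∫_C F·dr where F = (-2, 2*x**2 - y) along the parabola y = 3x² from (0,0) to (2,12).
-28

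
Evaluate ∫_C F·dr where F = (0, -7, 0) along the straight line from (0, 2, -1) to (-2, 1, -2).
7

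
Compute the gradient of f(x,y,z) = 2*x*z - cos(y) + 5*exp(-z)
(2*z, sin(y), 2*x - 5*exp(-z))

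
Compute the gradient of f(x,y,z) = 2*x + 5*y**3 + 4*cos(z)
(2, 15*y**2, -4*sin(z))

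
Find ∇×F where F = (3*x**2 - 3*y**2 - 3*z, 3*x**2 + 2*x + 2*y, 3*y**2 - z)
(6*y, -3, 6*x + 6*y + 2)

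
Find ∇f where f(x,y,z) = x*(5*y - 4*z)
(5*y - 4*z, 5*x, -4*x)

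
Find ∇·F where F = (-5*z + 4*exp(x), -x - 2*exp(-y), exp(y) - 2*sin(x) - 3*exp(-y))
4*exp(x) + 2*exp(-y)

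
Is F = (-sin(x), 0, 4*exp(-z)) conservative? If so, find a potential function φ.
Yes, F is conservative. φ = cos(x) - 4*exp(-z)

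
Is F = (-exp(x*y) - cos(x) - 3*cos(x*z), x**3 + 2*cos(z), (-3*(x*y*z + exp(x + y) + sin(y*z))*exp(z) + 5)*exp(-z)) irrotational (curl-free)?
No, ∇×F = (-3*x*z - 3*z*cos(y*z) - 3*exp(x + y) + 2*sin(z), 3*x*sin(x*z) + 3*y*z + 3*exp(x + y), x*(3*x + exp(x*y)))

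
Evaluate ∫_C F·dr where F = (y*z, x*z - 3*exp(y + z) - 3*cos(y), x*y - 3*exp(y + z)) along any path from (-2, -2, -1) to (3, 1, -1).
-3*sin(2) - 3*sin(1) - 2 + 3*exp(-3)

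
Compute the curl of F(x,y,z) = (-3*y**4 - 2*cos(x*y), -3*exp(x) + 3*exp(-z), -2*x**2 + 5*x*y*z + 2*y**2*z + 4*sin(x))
(5*x*z + 4*y*z + 3*exp(-z), 4*x - 5*y*z - 4*cos(x), -2*x*sin(x*y) + 12*y**3 - 3*exp(x))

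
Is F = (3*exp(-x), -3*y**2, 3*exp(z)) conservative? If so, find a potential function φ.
Yes, F is conservative. φ = -y**3 + 3*exp(z) - 3*exp(-x)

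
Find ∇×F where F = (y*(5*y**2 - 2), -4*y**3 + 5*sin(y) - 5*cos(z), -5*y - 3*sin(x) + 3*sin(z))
(-5*sin(z) - 5, 3*cos(x), 2 - 15*y**2)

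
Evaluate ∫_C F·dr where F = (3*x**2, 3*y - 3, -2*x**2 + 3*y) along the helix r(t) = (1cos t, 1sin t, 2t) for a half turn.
10 - 2*pi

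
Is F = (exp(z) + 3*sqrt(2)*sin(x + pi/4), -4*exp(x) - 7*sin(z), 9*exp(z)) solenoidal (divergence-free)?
No, ∇·F = 9*exp(z) + 3*sqrt(2)*cos(x + pi/4)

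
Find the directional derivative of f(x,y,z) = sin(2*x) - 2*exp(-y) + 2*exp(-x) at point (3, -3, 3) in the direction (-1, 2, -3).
sqrt(14)*(-exp(3)*cos(6) + 1 + 2*exp(6))*exp(-3)/7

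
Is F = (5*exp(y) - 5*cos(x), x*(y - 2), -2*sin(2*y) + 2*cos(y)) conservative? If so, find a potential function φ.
No, ∇×F = (-2*sin(y) - 4*cos(2*y), 0, y - 5*exp(y) - 2) ≠ 0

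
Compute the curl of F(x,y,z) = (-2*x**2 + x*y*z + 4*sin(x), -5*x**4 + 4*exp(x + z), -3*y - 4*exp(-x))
(-4*exp(x + z) - 3, x*y - 4*exp(-x), -20*x**3 - x*z + 4*exp(x + z))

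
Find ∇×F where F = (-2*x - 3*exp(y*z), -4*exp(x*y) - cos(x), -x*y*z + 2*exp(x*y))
(x*(-z + 2*exp(x*y)), y*(z - 2*exp(x*y) - 3*exp(y*z)), -4*y*exp(x*y) + 3*z*exp(y*z) + sin(x))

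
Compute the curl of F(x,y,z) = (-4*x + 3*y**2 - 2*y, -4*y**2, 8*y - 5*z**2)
(8, 0, 2 - 6*y)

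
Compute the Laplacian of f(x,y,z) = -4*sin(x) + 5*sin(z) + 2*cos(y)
4*sin(x) - 5*sin(z) - 2*cos(y)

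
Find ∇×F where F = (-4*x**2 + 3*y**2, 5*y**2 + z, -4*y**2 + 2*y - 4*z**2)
(1 - 8*y, 0, -6*y)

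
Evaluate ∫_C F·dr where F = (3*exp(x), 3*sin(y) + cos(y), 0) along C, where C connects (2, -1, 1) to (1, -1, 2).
3*E*(1 - E)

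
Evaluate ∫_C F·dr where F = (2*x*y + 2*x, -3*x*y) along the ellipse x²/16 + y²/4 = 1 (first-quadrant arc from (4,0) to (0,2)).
-160/3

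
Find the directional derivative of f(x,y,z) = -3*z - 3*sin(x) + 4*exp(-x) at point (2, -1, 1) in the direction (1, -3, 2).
-sqrt(14)*(3*exp(2)*cos(2) + 4 + 6*exp(2))*exp(-2)/14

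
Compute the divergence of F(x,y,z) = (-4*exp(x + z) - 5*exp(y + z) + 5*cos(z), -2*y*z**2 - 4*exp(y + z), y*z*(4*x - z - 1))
-y*z - y*(-4*x + z + 1) - 2*z**2 - 4*exp(x + z) - 4*exp(y + z)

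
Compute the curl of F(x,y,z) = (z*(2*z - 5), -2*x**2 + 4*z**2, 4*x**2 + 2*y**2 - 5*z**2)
(4*y - 8*z, -8*x + 4*z - 5, -4*x)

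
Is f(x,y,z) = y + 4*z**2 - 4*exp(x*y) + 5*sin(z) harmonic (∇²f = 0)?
No, ∇²f = -4*x**2*exp(x*y) - 4*y**2*exp(x*y) - 5*sin(z) + 8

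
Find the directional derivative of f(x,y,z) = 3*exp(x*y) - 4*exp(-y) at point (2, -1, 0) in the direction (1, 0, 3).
-3*sqrt(10)*exp(-2)/10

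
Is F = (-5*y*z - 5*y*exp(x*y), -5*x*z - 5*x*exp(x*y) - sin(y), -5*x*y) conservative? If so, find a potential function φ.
Yes, F is conservative. φ = -5*x*y*z - 5*exp(x*y) + cos(y)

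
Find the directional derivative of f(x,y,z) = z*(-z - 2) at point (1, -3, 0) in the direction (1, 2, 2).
-4/3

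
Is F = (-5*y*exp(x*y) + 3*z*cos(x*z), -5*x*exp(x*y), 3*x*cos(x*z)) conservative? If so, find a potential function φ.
Yes, F is conservative. φ = -5*exp(x*y) + 3*sin(x*z)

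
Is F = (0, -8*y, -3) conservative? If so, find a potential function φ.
Yes, F is conservative. φ = -4*y**2 - 3*z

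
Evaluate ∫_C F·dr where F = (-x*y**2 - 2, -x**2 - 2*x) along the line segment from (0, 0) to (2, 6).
-60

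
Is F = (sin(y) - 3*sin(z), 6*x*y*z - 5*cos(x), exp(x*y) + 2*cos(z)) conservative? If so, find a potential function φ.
No, ∇×F = (x*(-6*y + exp(x*y)), -y*exp(x*y) - 3*cos(z), 6*y*z + 5*sin(x) - cos(y)) ≠ 0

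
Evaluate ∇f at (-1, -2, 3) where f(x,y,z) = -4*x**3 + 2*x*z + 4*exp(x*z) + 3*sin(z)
(-6 + 12*exp(-3), 0, 3*cos(3) - 2 - 4*exp(-3))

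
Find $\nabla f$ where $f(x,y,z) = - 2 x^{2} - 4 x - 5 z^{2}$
(-4*x - 4, 0, -10*z)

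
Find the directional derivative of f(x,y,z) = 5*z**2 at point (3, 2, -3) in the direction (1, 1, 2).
-10*sqrt(6)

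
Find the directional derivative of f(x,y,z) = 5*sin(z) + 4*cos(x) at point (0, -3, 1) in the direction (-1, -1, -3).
-15*sqrt(11)*cos(1)/11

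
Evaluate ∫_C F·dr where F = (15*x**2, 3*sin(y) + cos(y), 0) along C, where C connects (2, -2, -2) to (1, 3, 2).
-35 + 3*cos(2) + sin(3) + sin(2) - 3*cos(3)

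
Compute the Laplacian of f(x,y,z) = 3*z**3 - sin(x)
18*z + sin(x)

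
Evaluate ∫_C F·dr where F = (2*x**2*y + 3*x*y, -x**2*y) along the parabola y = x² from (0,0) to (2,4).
52/15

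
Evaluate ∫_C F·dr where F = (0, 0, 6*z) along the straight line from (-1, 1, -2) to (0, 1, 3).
15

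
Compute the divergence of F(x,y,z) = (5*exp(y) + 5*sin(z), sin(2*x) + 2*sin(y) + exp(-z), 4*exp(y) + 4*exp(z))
4*exp(z) + 2*cos(y)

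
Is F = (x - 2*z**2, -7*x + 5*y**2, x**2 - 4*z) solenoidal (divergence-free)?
No, ∇·F = 10*y - 3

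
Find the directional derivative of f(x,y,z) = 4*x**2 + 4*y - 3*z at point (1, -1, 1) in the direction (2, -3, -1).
sqrt(14)/2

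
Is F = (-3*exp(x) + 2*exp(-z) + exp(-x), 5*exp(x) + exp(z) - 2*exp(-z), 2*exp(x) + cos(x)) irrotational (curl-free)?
No, ∇×F = (sinh(z) - 3*cosh(z), -2*exp(x) + sin(x) - 2*exp(-z), 5*exp(x))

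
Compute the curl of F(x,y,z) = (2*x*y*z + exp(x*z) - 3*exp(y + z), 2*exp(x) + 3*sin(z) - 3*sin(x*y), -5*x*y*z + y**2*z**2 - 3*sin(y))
(-5*x*z + 2*y*z**2 - 3*cos(y) - 3*cos(z), 2*x*y + x*exp(x*z) + 5*y*z - 3*exp(y + z), -2*x*z - 3*y*cos(x*y) + 2*exp(x) + 3*exp(y + z))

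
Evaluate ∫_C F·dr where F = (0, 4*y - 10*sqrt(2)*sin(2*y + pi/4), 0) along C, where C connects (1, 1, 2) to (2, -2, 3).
5*sqrt(2)*sin(pi/4 + 4) + 6 - 5*sqrt(2)*cos(pi/4 + 2)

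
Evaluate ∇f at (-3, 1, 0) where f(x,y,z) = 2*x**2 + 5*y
(-12, 5, 0)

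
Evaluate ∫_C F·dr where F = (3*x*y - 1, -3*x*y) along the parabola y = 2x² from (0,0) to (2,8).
-658/5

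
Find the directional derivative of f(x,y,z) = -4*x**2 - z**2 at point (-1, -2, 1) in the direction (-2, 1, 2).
-20/3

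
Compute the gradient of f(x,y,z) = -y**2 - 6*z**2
(0, -2*y, -12*z)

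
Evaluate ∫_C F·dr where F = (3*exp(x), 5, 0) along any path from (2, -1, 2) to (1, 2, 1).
-3*exp(2) + 3*E + 15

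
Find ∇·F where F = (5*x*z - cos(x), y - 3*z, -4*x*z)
-4*x + 5*z + sin(x) + 1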